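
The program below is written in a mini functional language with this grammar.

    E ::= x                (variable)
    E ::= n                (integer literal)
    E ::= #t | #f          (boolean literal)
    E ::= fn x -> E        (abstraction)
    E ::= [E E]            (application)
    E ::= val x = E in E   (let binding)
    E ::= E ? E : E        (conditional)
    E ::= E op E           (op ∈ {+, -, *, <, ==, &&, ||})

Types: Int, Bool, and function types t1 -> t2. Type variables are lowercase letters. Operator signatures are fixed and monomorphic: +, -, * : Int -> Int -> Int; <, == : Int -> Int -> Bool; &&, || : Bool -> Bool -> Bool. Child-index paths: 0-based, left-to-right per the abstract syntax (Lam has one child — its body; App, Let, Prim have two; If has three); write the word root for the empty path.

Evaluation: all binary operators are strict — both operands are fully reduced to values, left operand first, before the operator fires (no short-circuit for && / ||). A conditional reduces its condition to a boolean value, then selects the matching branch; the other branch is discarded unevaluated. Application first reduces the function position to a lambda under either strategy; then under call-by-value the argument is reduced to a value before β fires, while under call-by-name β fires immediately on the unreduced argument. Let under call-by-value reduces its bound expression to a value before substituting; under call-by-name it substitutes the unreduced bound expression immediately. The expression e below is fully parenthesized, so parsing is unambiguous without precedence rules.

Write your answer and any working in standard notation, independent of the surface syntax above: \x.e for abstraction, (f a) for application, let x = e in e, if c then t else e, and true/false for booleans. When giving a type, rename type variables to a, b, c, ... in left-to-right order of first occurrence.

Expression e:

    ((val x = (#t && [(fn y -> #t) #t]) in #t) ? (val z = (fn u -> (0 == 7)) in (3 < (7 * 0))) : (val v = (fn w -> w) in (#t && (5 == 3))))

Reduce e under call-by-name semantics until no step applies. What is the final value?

Derivation:
step 0: (if (let x = (true && ((\y.true) true)) in true) then (let z = (\u.(0 == 7)) in (3 < (7 * 0))) else (let v = (\w.w) in (true && (5 == 3))))
step 1: [let@0] (if true then (let z = (\u.(0 == 7)) in (3 < (7 * 0))) else (let v = (\w.w) in (true && (5 == 3))))
step 2: [if@root] (let z = (\u.(0 == 7)) in (3 < (7 * 0)))
step 3: [let@root] (3 < (7 * 0))
step 4: [delta@1] (3 < 0)
step 5: [delta@root] false

Answer: false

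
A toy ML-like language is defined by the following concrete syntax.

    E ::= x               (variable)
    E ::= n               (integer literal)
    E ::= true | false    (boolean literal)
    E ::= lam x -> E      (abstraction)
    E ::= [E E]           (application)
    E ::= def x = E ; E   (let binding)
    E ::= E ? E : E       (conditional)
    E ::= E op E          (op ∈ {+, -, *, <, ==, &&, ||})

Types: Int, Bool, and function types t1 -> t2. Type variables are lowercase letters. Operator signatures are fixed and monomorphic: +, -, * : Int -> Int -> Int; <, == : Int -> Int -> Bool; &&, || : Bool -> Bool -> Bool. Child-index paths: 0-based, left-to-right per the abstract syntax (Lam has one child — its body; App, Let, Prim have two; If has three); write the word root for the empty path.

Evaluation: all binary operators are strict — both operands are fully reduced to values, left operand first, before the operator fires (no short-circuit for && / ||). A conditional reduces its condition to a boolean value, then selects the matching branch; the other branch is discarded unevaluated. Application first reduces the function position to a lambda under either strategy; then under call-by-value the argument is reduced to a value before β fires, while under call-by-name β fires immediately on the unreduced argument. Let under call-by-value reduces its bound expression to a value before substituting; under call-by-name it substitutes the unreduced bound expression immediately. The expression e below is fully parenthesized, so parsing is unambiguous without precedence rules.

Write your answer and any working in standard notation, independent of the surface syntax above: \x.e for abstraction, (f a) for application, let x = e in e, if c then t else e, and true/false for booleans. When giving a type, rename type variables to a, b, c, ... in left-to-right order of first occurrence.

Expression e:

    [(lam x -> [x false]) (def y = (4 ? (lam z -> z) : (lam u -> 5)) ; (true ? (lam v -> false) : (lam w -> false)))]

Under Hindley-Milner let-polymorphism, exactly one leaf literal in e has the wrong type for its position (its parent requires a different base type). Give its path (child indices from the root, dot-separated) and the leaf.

Answer: 1.0.0 : 4

Trace:
x : a
  unify a ~ Bool -> b
_ _ : b
\x._ : (Bool -> b) -> b
  unify Int ~ Bool
  FAIL: mismatch Int ~ Bool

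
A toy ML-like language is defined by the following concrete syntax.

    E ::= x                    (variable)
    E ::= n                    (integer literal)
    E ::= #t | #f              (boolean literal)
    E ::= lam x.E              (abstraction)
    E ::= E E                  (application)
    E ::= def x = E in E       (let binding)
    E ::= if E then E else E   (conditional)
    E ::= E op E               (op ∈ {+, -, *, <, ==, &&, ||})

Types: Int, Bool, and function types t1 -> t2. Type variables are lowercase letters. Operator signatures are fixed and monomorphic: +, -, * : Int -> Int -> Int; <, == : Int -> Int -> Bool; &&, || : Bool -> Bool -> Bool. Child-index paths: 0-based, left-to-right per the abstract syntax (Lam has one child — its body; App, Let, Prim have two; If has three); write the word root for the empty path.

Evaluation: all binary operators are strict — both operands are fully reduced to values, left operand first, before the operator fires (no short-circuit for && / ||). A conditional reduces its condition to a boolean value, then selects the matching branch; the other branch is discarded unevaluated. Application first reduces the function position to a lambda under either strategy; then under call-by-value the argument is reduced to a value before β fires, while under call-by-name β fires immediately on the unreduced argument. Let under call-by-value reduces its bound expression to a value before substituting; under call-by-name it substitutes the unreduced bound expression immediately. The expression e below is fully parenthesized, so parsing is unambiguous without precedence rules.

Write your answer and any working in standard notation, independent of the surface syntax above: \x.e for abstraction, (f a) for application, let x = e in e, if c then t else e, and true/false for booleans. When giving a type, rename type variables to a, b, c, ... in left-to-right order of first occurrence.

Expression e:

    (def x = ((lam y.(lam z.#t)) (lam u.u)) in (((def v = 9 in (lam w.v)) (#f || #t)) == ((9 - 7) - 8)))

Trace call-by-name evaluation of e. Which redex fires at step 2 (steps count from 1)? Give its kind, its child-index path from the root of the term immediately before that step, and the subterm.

Answer: let at 0.0 : (let v = 9 in (\w.v))

Working:
step 0: (let x = ((\y.(\z.true)) (\u.u)) in (((let v = 9 in (\w.v)) (false || true)) == ((9 - 7) - 8)))
step 1: [let@root] (((let v = 9 in (\w.v)) (false || true)) == ((9 - 7) - 8))
step 2: [let@0.0] (((\w.9) (false || true)) == ((9 - 7) - 8))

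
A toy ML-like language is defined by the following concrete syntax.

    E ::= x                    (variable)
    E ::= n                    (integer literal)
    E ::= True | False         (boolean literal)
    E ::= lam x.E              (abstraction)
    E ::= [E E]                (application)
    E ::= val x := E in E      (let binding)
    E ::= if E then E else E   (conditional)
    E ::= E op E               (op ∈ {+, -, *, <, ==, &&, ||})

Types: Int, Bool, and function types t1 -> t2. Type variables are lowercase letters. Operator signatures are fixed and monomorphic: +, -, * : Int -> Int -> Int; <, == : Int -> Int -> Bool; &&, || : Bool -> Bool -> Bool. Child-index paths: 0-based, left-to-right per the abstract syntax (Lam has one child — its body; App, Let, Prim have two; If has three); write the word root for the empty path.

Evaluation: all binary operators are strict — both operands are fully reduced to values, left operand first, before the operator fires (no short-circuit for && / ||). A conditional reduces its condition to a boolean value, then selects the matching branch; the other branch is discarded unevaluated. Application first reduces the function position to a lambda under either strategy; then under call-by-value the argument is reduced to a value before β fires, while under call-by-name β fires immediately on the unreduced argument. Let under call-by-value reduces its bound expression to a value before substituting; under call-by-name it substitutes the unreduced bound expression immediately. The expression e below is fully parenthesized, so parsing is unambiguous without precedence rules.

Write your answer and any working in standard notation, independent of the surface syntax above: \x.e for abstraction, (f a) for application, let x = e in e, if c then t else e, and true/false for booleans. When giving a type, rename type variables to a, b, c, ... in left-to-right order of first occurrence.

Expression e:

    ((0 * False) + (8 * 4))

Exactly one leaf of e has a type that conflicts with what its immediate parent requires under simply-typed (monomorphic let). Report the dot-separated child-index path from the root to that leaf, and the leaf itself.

Answer: 0.1 : false

Trace:
  unify Int ~ Int
  unify Bool ~ Int
  FAIL: mismatch Bool ~ Int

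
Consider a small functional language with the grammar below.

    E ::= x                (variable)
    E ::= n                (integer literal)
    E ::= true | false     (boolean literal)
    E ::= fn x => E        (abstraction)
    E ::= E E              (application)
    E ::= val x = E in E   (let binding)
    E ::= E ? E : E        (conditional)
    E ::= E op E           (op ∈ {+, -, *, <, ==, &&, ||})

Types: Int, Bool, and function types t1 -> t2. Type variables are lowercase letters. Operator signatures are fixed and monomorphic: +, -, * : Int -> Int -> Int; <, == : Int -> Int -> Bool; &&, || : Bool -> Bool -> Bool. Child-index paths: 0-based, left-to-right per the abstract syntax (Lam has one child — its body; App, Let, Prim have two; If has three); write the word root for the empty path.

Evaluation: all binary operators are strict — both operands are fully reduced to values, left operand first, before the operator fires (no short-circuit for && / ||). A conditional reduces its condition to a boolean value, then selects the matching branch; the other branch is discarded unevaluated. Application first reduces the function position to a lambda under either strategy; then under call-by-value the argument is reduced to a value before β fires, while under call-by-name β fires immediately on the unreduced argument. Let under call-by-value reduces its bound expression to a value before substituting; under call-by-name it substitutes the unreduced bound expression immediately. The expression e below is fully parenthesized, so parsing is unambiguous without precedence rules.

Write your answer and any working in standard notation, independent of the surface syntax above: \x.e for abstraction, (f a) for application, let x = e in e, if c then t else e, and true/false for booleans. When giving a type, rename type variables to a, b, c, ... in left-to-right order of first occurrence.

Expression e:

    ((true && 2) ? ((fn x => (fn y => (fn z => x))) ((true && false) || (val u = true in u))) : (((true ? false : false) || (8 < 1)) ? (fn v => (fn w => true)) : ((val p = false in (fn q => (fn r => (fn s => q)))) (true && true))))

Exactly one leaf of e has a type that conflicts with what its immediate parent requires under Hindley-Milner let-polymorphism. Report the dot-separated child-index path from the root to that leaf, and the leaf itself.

Trace:
  unify Bool ~ Bool
  unify Int ~ Bool
  FAIL: mismatch Int ~ Bool

Answer: 0.1 : 2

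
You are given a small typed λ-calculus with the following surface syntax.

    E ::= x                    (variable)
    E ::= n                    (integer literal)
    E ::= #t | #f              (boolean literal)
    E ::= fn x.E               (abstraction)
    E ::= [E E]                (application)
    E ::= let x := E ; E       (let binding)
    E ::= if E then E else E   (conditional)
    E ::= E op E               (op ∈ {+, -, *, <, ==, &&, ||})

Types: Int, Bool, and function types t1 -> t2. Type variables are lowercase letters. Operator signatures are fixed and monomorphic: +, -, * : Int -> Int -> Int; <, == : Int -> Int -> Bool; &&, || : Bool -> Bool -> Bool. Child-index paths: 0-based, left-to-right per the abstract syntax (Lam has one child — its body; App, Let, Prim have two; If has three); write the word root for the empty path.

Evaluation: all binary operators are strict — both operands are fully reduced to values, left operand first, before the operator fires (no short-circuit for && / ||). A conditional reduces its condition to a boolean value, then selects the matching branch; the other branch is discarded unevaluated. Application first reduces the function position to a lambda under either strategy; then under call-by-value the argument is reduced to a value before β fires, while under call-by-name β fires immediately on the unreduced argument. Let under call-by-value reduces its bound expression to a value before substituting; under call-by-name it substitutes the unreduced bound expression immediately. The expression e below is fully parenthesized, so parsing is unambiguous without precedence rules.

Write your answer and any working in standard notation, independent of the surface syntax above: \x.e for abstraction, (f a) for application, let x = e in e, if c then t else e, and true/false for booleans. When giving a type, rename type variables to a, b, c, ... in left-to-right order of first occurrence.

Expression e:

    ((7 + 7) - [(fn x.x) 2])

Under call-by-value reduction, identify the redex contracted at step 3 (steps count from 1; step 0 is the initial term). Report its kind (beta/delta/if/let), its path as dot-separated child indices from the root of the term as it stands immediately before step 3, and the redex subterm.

Answer: delta at root : (14 - 2)

Trace:
step 0: ((7 + 7) - ((\x.x) 2))
step 1: [delta@0] (14 - ((\x.x) 2))
step 2: [beta@1] (14 - 2)
step 3: [delta@root] 12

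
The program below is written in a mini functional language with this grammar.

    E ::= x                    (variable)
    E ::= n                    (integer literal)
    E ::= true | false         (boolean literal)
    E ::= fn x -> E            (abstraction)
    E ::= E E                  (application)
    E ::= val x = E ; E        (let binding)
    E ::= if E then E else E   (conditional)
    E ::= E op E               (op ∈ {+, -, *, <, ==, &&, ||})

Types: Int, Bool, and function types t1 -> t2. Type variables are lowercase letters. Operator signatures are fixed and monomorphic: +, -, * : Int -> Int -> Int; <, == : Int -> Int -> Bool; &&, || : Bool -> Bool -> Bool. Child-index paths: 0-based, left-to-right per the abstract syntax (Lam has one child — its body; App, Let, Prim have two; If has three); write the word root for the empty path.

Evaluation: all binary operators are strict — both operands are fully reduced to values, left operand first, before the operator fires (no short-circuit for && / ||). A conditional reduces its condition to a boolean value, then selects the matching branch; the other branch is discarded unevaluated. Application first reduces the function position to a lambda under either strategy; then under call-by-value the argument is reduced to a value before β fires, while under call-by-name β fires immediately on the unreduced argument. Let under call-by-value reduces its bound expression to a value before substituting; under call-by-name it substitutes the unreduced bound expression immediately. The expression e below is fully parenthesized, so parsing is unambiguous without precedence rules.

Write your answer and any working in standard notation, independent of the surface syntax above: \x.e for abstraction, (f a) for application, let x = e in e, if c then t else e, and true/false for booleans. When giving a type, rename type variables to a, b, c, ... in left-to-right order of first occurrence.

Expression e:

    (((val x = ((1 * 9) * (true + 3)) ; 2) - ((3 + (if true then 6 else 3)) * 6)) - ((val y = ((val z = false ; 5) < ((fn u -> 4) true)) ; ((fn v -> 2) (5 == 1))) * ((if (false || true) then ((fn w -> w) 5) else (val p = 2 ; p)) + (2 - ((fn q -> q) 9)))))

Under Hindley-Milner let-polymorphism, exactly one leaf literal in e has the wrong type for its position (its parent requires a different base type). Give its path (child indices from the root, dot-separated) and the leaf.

Answer: 0.0.0.1.0 : true

Derivation:
  unify Int ~ Int
  unify Int ~ Int
  unify Int ~ Int
  unify Bool ~ Int
  FAIL: mismatch Bool ~ Int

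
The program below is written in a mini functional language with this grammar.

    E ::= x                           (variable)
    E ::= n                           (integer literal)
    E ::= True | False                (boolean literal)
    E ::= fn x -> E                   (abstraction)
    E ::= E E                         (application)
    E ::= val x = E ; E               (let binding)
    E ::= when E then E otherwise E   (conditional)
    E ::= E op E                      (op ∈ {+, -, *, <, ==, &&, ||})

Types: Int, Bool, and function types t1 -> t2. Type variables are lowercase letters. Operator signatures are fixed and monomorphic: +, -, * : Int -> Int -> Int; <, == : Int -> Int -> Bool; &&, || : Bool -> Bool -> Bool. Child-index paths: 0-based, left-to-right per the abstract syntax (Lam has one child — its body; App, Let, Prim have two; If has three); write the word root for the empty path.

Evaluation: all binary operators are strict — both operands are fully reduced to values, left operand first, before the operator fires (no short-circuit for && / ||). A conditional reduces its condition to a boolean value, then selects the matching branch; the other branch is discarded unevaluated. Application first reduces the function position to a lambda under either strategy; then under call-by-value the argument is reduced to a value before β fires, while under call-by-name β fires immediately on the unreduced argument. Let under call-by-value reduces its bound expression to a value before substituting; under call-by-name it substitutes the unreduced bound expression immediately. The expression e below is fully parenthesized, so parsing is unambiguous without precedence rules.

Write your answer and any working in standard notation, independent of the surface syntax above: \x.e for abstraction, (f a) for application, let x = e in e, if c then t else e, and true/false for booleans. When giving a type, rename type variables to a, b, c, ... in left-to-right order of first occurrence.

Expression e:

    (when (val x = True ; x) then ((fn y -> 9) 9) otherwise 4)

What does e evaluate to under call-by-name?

Answer: 9

Working:
step 0: (if (let x = true in x) then ((\y.9) 9) else 4)
step 1: [let@0] (if true then ((\y.9) 9) else 4)
step 2: [if@root] ((\y.9) 9)
step 3: [beta@root] 9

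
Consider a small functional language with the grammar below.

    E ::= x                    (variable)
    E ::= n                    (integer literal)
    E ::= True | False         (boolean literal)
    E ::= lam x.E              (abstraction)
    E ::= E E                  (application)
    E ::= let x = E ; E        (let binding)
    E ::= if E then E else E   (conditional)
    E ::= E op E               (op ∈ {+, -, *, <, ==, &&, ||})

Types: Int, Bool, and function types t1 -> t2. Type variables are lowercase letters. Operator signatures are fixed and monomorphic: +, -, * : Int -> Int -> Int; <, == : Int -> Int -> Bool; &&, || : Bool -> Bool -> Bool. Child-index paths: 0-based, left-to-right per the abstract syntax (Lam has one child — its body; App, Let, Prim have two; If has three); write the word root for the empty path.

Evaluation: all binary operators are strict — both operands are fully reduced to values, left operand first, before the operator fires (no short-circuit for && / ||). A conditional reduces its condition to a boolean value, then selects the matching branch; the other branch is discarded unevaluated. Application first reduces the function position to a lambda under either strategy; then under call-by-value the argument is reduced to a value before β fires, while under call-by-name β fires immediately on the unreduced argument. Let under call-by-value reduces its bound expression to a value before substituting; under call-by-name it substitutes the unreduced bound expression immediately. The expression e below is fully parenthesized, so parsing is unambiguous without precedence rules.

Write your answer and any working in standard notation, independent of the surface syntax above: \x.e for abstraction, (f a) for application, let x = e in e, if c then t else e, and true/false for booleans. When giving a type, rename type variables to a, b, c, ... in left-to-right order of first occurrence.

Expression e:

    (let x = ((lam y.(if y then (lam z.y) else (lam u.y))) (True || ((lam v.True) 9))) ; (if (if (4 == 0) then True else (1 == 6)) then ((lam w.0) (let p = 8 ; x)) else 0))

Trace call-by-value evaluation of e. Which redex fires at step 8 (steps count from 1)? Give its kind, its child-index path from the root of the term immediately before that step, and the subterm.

Working:
step 0: (let x = ((\y.(if y then (\z.y) else (\u.y))) (true || ((\v.true) 9))) in (if (if (4 == 0) then true else (1 == 6)) then ((\w.0) (let p = 8 in x)) else 0))
step 1: [beta@0.1.1] (let x = ((\y.(if y then (\z.y) else (\u.y))) (true || true)) in (if (if (4 == 0) then true else (1 == 6)) then ((\w.0) (let p = 8 in x)) else 0))
step 2: [delta@0.1] (let x = ((\y.(if y then (\z.y) else (\u.y))) true) in (if (if (4 == 0) then true else (1 == 6)) then ((\w.0) (let p = 8 in x)) else 0))
step 3: [beta@0] (let x = (if true then (\z.true) else (\u.true)) in (if (if (4 == 0) then true else (1 == 6)) then ((\w.0) (let p = 8 in x)) else 0))
step 4: [if@0] (let x = (\z.true) in (if (if (4 == 0) then true else (1 == 6)) then ((\w.0) (let p = 8 in x)) else 0))
step 5: [let@root] (if (if (4 == 0) then true else (1 == 6)) then ((\w.0) (let p = 8 in (\z.true))) else 0)
step 6: [delta@0.0] (if (if false then true else (1 == 6)) then ((\w.0) (let p = 8 in (\z.true))) else 0)
step 7: [if@0] (if (1 == 6) then ((\w.0) (let p = 8 in (\z.true))) else 0)
step 8: [delta@0] (if false then ((\w.0) (let p = 8 in (\z.true))) else 0)

Answer: delta at 0 : (1 == 6)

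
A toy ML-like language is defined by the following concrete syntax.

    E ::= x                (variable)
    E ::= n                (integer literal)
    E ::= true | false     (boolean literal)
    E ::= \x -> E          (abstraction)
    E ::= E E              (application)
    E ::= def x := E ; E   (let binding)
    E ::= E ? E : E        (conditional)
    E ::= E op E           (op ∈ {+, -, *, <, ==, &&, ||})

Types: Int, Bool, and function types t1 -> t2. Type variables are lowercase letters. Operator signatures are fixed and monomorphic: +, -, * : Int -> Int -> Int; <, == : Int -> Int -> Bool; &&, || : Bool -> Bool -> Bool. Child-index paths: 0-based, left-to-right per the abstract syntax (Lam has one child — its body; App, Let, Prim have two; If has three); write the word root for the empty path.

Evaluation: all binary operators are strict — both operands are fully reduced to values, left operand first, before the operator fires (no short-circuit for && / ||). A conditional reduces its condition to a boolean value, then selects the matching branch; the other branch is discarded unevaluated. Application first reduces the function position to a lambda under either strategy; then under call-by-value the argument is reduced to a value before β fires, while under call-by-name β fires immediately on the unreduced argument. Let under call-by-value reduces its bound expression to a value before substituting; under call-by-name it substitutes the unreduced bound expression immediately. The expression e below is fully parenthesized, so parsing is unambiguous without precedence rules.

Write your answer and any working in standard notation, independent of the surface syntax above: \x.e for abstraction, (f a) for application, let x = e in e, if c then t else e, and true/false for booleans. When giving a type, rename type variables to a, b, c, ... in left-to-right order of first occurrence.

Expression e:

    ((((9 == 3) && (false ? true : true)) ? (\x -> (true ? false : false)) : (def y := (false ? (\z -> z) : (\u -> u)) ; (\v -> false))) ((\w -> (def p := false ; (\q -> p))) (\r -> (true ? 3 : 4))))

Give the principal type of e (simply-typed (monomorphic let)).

Answer: Bool

Working:
  unify Int ~ Int
  unify Int ~ Int
  unify Bool ~ Bool
  unify Bool ~ Bool
  unify Bool ~ Bool
  unify Bool ~ Bool
  unify Bool ~ Bool
  unify Bool ~ Bool
  unify Bool ~ Bool
\x._ : a -> Bool
  unify Bool ~ Bool
z : b
\z._ : b -> b
u : c
\u._ : c -> c
  unify b -> b ~ c -> c
  unify b ~ c
  unify c ~ c
let y : c -> c
\v._ : d -> Bool
  unify a -> Bool ~ d -> Bool
  unify a ~ d
  unify Bool ~ Bool
let p : Bool
p : Bool
\q._ : f -> Bool
\w._ : e -> f -> Bool
  unify Bool ~ Bool
  unify Int ~ Int
\r._ : g -> Int
  unify e -> f -> Bool ~ (g -> Int) -> h
  unify e ~ g -> Int
  unify f -> Bool ~ h
_ _ : f -> Bool
  unify d -> Bool ~ (f -> Bool) -> i
  unify d ~ f -> Bool
  unify Bool ~ i
_ _ : Bool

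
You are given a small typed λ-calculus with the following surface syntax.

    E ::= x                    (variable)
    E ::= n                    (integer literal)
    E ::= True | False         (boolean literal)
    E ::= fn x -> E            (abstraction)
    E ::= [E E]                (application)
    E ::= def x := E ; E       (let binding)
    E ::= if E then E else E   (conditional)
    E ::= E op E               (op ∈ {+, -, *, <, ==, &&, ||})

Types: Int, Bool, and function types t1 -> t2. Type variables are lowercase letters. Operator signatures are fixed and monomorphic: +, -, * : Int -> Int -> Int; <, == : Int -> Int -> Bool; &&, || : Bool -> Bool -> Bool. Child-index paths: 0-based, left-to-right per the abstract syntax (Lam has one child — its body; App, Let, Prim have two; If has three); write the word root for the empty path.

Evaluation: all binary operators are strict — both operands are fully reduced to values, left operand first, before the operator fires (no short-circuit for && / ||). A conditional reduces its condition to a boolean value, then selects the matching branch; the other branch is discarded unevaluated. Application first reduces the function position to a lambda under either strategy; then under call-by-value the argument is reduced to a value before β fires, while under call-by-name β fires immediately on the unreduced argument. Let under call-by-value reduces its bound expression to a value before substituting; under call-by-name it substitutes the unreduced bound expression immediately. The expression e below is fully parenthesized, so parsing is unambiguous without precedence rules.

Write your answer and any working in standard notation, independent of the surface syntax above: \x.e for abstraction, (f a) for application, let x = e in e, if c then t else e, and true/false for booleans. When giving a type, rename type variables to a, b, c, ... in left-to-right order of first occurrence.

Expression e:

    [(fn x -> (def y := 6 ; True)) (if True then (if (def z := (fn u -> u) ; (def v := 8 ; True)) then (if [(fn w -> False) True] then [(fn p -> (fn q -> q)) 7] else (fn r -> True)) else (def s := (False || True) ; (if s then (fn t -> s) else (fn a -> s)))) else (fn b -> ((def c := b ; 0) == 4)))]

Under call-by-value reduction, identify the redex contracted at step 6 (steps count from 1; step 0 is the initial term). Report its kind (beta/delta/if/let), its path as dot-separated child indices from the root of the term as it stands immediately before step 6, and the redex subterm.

Answer: if at 1 : (if false then ((\p.(\q.q)) 7) else (\r.true))

Derivation:
step 0: ((\x.(let y = 6 in true)) (if true then (if (let z = (\u.u) in (let v = 8 in true)) then (if ((\w.false) true) then ((\p.(\q.q)) 7) else (\r.true)) else (let s = (false || true) in (if s then (\t.s) else (\a.s)))) else (\b.((let c = b in 0) == 4))))
step 1: [if@1] ((\x.(let y = 6 in true)) (if (let z = (\u.u) in (let v = 8 in true)) then (if ((\w.false) true) then ((\p.(\q.q)) 7) else (\r.true)) else (let s = (false || true) in (if s then (\t.s) else (\a.s)))))
step 2: [let@1.0] ((\x.(let y = 6 in true)) (if (let v = 8 in true) then (if ((\w.false) true) then ((\p.(\q.q)) 7) else (\r.true)) else (let s = (false || true) in (if s then (\t.s) else (\a.s)))))
step 3: [let@1.0] ((\x.(let y = 6 in true)) (if true then (if ((\w.false) true) then ((\p.(\q.q)) 7) else (\r.true)) else (let s = (false || true) in (if s then (\t.s) else (\a.s)))))
step 4: [if@1] ((\x.(let y = 6 in true)) (if ((\w.false) true) then ((\p.(\q.q)) 7) else (\r.true)))
step 5: [beta@1.0] ((\x.(let y = 6 in true)) (if false then ((\p.(\q.q)) 7) else (\r.true)))
step 6: [if@1] ((\x.(let y = 6 in true)) (\r.true))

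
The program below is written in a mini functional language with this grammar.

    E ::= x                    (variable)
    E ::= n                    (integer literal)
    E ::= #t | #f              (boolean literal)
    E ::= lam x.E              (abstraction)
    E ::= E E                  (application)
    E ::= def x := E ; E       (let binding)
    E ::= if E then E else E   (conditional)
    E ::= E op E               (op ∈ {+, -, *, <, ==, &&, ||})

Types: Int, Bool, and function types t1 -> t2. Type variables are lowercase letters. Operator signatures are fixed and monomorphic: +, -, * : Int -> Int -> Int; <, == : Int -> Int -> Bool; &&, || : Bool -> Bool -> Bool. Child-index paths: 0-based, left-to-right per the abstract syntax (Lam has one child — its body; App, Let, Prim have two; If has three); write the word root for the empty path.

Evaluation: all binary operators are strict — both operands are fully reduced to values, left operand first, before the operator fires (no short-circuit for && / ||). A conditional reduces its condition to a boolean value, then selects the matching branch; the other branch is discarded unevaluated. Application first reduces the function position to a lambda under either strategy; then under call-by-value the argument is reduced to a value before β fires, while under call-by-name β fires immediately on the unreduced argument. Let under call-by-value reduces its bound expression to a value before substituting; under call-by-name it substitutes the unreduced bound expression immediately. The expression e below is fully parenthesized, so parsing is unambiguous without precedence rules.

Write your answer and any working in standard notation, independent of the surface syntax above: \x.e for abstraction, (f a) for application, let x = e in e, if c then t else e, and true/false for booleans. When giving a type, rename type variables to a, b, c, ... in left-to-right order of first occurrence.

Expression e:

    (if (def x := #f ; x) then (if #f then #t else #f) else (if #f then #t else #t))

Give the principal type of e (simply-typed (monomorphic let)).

Answer: Bool

Trace:
let x : Bool
x : Bool
  unify Bool ~ Bool
  unify Bool ~ Bool
  unify Bool ~ Bool
  unify Bool ~ Bool
  unify Bool ~ Bool
  unify Bool ~ Bool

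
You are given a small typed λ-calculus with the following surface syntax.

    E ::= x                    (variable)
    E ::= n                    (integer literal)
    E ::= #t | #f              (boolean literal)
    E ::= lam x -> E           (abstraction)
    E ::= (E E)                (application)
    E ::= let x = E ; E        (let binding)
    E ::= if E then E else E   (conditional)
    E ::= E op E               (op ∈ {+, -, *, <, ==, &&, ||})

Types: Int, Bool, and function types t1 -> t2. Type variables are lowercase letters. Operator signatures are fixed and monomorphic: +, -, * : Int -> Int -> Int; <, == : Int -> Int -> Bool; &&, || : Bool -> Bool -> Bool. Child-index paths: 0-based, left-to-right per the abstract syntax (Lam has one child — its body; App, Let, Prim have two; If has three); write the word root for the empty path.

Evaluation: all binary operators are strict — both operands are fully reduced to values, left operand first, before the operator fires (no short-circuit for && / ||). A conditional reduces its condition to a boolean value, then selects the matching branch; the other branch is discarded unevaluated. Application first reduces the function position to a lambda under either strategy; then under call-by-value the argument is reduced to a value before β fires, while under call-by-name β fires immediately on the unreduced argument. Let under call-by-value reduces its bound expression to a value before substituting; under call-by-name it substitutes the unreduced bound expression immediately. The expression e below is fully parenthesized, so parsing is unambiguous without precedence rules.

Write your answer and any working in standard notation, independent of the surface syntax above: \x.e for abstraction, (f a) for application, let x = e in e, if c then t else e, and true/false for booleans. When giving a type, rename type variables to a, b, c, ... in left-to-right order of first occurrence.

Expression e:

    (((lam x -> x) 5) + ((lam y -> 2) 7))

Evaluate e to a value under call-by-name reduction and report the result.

Derivation:
step 0: (((\x.x) 5) + ((\y.2) 7))
step 1: [beta@0] (5 + ((\y.2) 7))
step 2: [beta@1] (5 + 2)
step 3: [delta@root] 7

Answer: 7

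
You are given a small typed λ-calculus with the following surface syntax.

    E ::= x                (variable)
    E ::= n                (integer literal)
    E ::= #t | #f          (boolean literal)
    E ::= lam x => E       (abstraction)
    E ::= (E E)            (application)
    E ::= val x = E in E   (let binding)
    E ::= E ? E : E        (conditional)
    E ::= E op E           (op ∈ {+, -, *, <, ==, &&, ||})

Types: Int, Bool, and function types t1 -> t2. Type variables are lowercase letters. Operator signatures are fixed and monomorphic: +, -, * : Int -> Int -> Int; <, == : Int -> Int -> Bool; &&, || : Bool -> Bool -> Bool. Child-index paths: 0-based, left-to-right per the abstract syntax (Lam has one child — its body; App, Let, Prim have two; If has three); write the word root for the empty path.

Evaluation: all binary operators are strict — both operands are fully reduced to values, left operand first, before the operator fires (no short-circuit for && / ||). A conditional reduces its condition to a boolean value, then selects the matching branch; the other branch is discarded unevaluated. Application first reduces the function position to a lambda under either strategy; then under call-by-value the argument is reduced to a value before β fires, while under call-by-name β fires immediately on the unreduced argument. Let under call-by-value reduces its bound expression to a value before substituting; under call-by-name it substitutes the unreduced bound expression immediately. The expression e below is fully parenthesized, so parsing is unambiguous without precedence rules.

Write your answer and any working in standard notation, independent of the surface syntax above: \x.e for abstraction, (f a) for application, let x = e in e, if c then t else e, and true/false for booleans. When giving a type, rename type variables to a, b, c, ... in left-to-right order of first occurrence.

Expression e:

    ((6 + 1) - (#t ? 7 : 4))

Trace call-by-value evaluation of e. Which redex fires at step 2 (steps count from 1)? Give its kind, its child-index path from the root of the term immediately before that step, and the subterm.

Derivation:
step 0: ((6 + 1) - (if true then 7 else 4))
step 1: [delta@0] (7 - (if true then 7 else 4))
step 2: [if@1] (7 - 7)

Answer: if at 1 : (if true then 7 else 4)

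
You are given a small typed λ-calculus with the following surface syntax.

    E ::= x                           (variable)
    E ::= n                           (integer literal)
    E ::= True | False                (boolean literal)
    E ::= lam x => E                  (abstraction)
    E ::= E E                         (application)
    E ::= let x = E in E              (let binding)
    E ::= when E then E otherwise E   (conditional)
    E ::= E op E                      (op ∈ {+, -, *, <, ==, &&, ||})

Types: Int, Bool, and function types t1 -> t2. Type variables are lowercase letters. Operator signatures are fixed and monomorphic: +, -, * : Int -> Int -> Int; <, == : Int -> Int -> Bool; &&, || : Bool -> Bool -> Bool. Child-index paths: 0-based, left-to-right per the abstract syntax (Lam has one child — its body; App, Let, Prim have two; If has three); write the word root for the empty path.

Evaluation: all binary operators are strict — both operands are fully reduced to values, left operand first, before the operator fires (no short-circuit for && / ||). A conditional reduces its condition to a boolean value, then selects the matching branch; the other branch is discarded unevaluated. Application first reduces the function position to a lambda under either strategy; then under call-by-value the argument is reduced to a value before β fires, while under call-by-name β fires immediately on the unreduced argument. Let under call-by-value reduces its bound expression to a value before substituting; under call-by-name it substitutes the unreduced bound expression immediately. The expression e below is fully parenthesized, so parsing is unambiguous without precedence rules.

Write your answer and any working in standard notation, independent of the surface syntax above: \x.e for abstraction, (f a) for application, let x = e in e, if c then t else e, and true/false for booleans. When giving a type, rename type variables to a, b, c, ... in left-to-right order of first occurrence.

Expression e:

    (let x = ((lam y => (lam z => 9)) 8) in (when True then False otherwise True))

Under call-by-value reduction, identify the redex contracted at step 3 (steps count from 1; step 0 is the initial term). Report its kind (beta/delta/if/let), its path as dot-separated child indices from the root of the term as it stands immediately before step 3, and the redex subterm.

Answer: if at root : (if true then false else true)

Derivation:
step 0: (let x = ((\y.(\z.9)) 8) in (if true then false else true))
step 1: [beta@0] (let x = (\z.9) in (if true then false else true))
step 2: [let@root] (if true then false else true)
step 3: [if@root] false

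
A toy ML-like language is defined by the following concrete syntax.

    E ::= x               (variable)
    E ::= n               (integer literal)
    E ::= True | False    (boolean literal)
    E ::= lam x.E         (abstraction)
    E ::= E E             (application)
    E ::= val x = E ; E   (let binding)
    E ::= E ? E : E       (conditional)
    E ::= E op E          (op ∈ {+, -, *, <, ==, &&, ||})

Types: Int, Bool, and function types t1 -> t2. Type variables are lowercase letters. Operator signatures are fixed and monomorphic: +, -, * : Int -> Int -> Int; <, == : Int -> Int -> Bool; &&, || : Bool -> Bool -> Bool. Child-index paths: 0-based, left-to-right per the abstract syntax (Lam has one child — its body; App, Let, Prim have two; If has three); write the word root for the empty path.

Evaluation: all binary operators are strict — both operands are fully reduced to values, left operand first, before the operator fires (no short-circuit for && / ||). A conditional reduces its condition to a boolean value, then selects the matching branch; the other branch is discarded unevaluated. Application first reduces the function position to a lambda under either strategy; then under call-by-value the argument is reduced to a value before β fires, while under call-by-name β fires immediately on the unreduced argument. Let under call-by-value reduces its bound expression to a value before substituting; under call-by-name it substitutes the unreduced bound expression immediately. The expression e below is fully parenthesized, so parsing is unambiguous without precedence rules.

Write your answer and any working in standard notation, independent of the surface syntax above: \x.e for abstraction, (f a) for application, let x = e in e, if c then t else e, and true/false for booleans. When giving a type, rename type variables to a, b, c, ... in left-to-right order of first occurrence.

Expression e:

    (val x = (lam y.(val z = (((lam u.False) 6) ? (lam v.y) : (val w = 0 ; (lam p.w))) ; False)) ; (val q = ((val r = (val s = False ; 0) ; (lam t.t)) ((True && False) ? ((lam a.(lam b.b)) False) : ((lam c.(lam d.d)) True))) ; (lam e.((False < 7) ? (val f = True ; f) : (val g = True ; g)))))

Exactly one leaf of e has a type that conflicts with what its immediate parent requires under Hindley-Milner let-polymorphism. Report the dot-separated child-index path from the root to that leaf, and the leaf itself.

Answer: 1.1.0.0.0 : false

Trace:
\u._ : b -> Bool
  unify b -> Bool ~ Int -> c
  unify b ~ Int
  unify Bool ~ c
_ _ : Bool
  unify Bool ~ Bool
y : a
\v._ : d -> a
let w : Int
w : Int
\p._ : e -> Int
  unify d -> a ~ e -> Int
  unify d ~ e
  unify a ~ Int
let z : forall. e -> Int
\y._ : Int -> Bool
let x : Int -> Bool
let s : Bool
let r : Int
t : f
\t._ : f -> f
  unify Bool ~ Bool
  unify Bool ~ Bool
  unify Bool ~ Bool
b : h
\b._ : h -> h
\a._ : g -> h -> h
  unify g -> h -> h ~ Bool -> i
  unify g ~ Bool
  unify h -> h ~ i
_ _ : h -> h
d : k
\d._ : k -> k
\c._ : j -> k -> k
  unify j -> k -> k ~ Bool -> l
  unify j ~ Bool
  unify k -> k ~ l
_ _ : k -> k
  unify h -> h ~ k -> k
  unify h ~ k
  unify k ~ k
  unify f -> f ~ (k -> k) -> m
  unify f ~ k -> k
  unify k -> k ~ m
_ _ : k -> k
let q : forall. k -> k
  unify Bool ~ Int
  FAIL: mismatch Bool ~ Int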